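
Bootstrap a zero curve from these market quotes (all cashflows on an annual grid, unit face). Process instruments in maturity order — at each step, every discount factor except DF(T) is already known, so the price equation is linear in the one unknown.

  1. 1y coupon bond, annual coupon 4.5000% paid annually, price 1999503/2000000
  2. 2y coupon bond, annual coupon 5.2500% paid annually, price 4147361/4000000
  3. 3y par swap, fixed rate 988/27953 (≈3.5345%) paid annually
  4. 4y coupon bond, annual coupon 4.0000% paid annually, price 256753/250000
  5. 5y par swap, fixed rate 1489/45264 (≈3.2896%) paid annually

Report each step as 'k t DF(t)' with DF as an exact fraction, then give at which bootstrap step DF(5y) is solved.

1 1 9567/10000
2 2 4687/5000
3 3 2253/2500
4 4 22/25
5 5 8511/10000
DF(5y) is solved at step 5

step 1 [1y] bond c/1=9/200: DF=(1999503/2000000 − 9/200·(0))/(1+9/200) = 9567/10000 ≈ 0.956700
step 2 [2y] bond c/1=21/400: DF=(4147361/4000000 − 21/400·(0.956700))/(1+21/400) = 4687/5000 ≈ 0.937400
step 3 [3y] swap r/1=988/27953: DF=(1 − 988/27953·(0.956700+0.937400))/(1+988/27953) = 2253/2500 ≈ 0.901200
step 4 [4y] bond c/1=1/25: DF=(256753/250000 − 1/25·(0.956700+0.937400+0.901200))/(1+1/25) = 22/25 ≈ 0.880000
step 5 [5y] swap r/1=1489/45264: DF=(1 − 1489/45264·(0.956700+0.937400+0.901200+0.880000))/(1+1489/45264) = 8511/10000 ≈ 0.851100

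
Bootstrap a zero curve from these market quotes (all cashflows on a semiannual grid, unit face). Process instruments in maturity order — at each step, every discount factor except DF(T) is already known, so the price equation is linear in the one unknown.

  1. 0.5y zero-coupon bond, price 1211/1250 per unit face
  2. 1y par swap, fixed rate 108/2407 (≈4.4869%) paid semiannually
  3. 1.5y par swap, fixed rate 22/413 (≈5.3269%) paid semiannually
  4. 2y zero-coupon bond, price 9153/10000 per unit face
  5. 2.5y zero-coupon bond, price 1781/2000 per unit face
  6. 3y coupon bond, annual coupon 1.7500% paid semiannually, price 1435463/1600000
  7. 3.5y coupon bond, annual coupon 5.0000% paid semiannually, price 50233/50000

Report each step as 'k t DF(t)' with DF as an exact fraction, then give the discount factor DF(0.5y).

step 1 [0.5y] zero: DF = P = 1211/1250 ≈ 0.968800
step 2 [1y] swap r/2=54/2407: DF=(1 − 54/2407·(0.968800))/(1+54/2407) = 598/625 ≈ 0.956800
step 3 [1.5y] swap r/2=11/413: DF=(1 − 11/413·(0.968800+0.956800))/(1+11/413) = 9241/10000 ≈ 0.924100
step 4 [2y] zero: DF = P = 9153/10000 ≈ 0.915300
step 5 [2.5y] zero: DF = P = 1781/2000 ≈ 0.890500
step 6 [3y] bond c/2=7/800: DF=(1435463/1600000 − 7/800·(0.968800+0.956800+0.924100+0.915300+0.890500))/(1+7/800) = 849/1000 ≈ 0.849000
step 7 [3.5y] bond c/2=1/40: DF=(50233/50000 − 1/40·(0.968800+0.956800+0.924100+0.915300+0.890500+0.849000))/(1+1/40) = 8459/10000 ≈ 0.845900

1 1/2 1211/1250
2 1 598/625
3 3/2 9241/10000
4 2 9153/10000
5 5/2 1781/2000
6 3 849/1000
7 7/2 8459/10000
DF(0.5y) = 1211/1250 ≈ 0.968800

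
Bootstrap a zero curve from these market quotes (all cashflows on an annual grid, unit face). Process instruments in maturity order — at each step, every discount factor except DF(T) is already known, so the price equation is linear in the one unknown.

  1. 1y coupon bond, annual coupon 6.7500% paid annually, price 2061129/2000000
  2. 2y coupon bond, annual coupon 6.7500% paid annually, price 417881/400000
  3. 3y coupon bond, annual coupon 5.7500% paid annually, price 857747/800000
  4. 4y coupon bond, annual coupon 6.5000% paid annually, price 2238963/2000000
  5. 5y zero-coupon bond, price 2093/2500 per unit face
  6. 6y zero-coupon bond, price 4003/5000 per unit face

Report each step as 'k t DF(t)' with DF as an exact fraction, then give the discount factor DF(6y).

step 1 [1y] bond c/1=27/400: DF=(2061129/2000000 − 27/400·(0))/(1+27/400) = 4827/5000 ≈ 0.965400
step 2 [2y] bond c/1=27/400: DF=(417881/400000 − 27/400·(0.965400))/(1+27/400) = 1147/1250 ≈ 0.917600
step 3 [3y] bond c/1=23/400: DF=(857747/800000 − 23/400·(0.965400+0.917600))/(1+23/400) = 1823/2000 ≈ 0.911500
step 4 [4y] bond c/1=13/200: DF=(2238963/2000000 − 13/200·(0.965400+0.917600+0.911500))/(1+13/200) = 4403/5000 ≈ 0.880600
step 5 [5y] zero: DF = P = 2093/2500 ≈ 0.837200
step 6 [6y] zero: DF = P = 4003/5000 ≈ 0.800600

1 1 4827/5000
2 2 1147/1250
3 3 1823/2000
4 4 4403/5000
5 5 2093/2500
6 6 4003/5000
DF(6y) = 4003/5000 ≈ 0.800600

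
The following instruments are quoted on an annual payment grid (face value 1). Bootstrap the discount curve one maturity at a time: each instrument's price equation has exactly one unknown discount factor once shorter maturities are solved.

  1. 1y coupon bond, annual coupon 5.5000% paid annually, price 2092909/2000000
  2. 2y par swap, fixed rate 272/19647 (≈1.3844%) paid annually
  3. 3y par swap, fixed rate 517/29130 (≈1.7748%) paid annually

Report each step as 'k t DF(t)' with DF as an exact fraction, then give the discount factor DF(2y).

1 1 9919/10000
2 2 608/625
3 3 9483/10000
DF(2y) = 608/625 ≈ 0.972800

step 1 [1y] bond c/1=11/200: DF=(2092909/2000000 − 11/200·(0))/(1+11/200) = 9919/10000 ≈ 0.991900
step 2 [2y] swap r/1=272/19647: DF=(1 − 272/19647·(0.991900))/(1+272/19647) = 608/625 ≈ 0.972800
step 3 [3y] swap r/1=517/29130: DF=(1 − 517/29130·(0.991900+0.972800))/(1+517/29130) = 9483/10000 ≈ 0.948300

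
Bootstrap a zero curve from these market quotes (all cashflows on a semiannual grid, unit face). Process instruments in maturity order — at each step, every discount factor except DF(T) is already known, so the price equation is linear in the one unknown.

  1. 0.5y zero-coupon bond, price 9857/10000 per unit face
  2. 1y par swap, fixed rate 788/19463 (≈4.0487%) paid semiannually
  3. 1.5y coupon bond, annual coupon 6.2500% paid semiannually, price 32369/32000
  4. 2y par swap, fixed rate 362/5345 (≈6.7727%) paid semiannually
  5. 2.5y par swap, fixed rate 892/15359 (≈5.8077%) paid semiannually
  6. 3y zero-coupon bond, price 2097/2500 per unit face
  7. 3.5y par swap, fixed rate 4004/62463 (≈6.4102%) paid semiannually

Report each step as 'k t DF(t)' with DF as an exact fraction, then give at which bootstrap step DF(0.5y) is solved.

1 1/2 9857/10000
2 1 4803/5000
3 3/2 9219/10000
4 2 8733/10000
5 5/2 4331/5000
6 3 2097/2500
7 7/2 3999/5000
DF(0.5y) is solved at step 1

step 1 [0.5y] zero: DF = P = 9857/10000 ≈ 0.985700
step 2 [1y] swap r/2=394/19463: DF=(1 − 394/19463·(0.985700))/(1+394/19463) = 4803/5000 ≈ 0.960600
step 3 [1.5y] bond c/2=1/32: DF=(32369/32000 − 1/32·(0.985700+0.960600))/(1+1/32) = 9219/10000 ≈ 0.921900
step 4 [2y] swap r/2=181/5345: DF=(1 − 181/5345·(0.985700+0.960600+0.921900))/(1+181/5345) = 8733/10000 ≈ 0.873300
step 5 [2.5y] swap r/2=446/15359: DF=(1 − 446/15359·(0.985700+0.960600+0.921900+0.873300))/(1+446/15359) = 4331/5000 ≈ 0.866200
step 6 [3y] zero: DF = P = 2097/2500 ≈ 0.838800
step 7 [3.5y] swap r/2=2002/62463: DF=(1 − 2002/62463·(0.985700+0.960600+0.921900+0.873300+0.866200+0.838800))/(1+2002/62463) = 3999/5000 ≈ 0.799800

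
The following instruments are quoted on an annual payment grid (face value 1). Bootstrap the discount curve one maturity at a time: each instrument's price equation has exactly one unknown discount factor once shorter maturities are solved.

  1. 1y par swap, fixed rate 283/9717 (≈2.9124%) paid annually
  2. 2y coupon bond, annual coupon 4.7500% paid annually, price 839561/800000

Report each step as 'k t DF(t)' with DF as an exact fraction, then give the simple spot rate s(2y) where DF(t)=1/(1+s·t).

1 1 9717/10000
2 2 4789/5000
s(2y) = (1/(4789/5000) − 1)/(2) = 211/9578 ≈ 2.2030%

step 1 [1y] swap r/1=283/9717: DF=(1 − 283/9717·(0))/(1+283/9717) = 9717/10000 ≈ 0.971700
step 2 [2y] bond c/1=19/400: DF=(839561/800000 − 19/400·(0.971700))/(1+19/400) = 4789/5000 ≈ 0.957800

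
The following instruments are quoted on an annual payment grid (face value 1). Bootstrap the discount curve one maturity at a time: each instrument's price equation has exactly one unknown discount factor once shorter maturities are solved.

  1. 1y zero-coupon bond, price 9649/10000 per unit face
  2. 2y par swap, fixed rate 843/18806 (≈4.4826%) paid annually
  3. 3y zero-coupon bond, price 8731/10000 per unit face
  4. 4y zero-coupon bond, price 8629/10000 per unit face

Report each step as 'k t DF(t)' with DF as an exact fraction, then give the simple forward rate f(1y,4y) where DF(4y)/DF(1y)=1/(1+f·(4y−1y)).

step 1 [1y] zero: DF = P = 9649/10000 ≈ 0.964900
step 2 [2y] swap r/1=843/18806: DF=(1 − 843/18806·(0.964900))/(1+843/18806) = 9157/10000 ≈ 0.915700
step 3 [3y] zero: DF = P = 8731/10000 ≈ 0.873100
step 4 [4y] zero: DF = P = 8629/10000 ≈ 0.862900

1 1 9649/10000
2 2 9157/10000
3 3 8731/10000
4 4 8629/10000
f(1y,4y) = ((9649/10000)/(8629/10000) − 1)/(3) = 340/8629 ≈ 3.9402%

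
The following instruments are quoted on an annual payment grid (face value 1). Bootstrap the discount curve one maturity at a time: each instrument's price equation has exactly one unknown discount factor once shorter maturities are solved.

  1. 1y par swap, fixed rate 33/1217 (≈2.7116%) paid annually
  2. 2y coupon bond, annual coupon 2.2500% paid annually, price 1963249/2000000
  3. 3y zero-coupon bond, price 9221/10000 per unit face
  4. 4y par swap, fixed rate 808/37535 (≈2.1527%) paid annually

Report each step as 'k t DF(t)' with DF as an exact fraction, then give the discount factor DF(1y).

1 1 1217/1250
2 2 4693/5000
3 3 9221/10000
4 4 1149/1250
DF(1y) = 1217/1250 ≈ 0.973600

step 1 [1y] swap r/1=33/1217: DF=(1 − 33/1217·(0))/(1+33/1217) = 1217/1250 ≈ 0.973600
step 2 [2y] bond c/1=9/400: DF=(1963249/2000000 − 9/400·(0.973600))/(1+9/400) = 4693/5000 ≈ 0.938600
step 3 [3y] zero: DF = P = 9221/10000 ≈ 0.922100
step 4 [4y] swap r/1=808/37535: DF=(1 − 808/37535·(0.973600+0.938600+0.922100))/(1+808/37535) = 1149/1250 ≈ 0.919200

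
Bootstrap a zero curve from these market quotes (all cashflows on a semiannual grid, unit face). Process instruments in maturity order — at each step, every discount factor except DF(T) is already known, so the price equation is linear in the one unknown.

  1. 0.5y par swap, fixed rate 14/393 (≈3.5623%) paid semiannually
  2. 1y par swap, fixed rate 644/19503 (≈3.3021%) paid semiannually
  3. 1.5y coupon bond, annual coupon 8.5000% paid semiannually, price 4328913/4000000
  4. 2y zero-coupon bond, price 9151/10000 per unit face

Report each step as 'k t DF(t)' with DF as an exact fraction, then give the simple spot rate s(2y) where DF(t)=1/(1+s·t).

1 1/2 393/400
2 1 4839/5000
3 3/2 4793/5000
4 2 9151/10000
s(2y) = (1/(9151/10000) − 1)/(2) = 849/18302 ≈ 4.6388%

step 1 [0.5y] swap r/2=7/393: DF=(1 − 7/393·(0))/(1+7/393) = 393/400 ≈ 0.982500
step 2 [1y] swap r/2=322/19503: DF=(1 − 322/19503·(0.982500))/(1+322/19503) = 4839/5000 ≈ 0.967800
step 3 [1.5y] bond c/2=17/400: DF=(4328913/4000000 − 17/400·(0.982500+0.967800))/(1+17/400) = 4793/5000 ≈ 0.958600
step 4 [2y] zero: DF = P = 9151/10000 ≈ 0.915100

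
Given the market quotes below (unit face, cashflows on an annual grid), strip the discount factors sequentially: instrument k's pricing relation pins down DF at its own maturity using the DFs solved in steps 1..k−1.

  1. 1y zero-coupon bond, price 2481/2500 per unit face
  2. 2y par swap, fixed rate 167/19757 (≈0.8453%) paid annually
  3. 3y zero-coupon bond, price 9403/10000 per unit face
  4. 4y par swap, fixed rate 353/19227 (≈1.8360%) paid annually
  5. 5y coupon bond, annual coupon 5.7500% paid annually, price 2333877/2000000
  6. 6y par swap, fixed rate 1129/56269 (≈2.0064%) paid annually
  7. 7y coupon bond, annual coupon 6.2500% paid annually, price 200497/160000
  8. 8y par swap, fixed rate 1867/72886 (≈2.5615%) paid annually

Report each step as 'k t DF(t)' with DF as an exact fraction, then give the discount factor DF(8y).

step 1 [1y] zero: DF = P = 2481/2500 ≈ 0.992400
step 2 [2y] swap r/1=167/19757: DF=(1 − 167/19757·(0.992400))/(1+167/19757) = 9833/10000 ≈ 0.983300
step 3 [3y] zero: DF = P = 9403/10000 ≈ 0.940300
step 4 [4y] swap r/1=353/19227: DF=(1 − 353/19227·(0.992400+0.983300+0.940300))/(1+353/19227) = 4647/5000 ≈ 0.929400
step 5 [5y] bond c/1=23/400: DF=(2333877/2000000 − 23/400·(0.992400+0.983300+0.940300+0.929400))/(1+23/400) = 559/625 ≈ 0.894400
step 6 [6y] swap r/1=1129/56269: DF=(1 − 1129/56269·(0.992400+0.983300+0.940300+0.929400+0.894400))/(1+1129/56269) = 8871/10000 ≈ 0.887100
step 7 [7y] bond c/1=1/16: DF=(200497/160000 − 1/16·(0.992400+0.983300+0.940300+0.929400+0.894400+0.887100))/(1+1/16) = 2121/2500 ≈ 0.848400
step 8 [8y] swap r/1=1867/72886: DF=(1 − 1867/72886·(0.992400+0.983300+0.940300+0.929400+0.894400+0.887100+0.848400))/(1+1867/72886) = 8133/10000 ≈ 0.813300

1 1 2481/2500
2 2 9833/10000
3 3 9403/10000
4 4 4647/5000
5 5 559/625
6 6 8871/10000
7 7 2121/2500
8 8 8133/10000
DF(8y) = 8133/10000 ≈ 0.813300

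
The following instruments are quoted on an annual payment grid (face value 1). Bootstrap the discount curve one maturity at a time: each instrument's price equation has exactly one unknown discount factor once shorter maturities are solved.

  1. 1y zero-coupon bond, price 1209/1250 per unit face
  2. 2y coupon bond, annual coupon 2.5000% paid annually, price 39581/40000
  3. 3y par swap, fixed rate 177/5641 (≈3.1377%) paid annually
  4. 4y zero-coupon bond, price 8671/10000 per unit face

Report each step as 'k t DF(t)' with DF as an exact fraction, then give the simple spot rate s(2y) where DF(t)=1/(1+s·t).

1 1 1209/1250
2 2 4709/5000
3 3 1823/2000
4 4 8671/10000
s(2y) = (1/(4709/5000) − 1)/(2) = 291/9418 ≈ 3.0898%

step 1 [1y] zero: DF = P = 1209/1250 ≈ 0.967200
step 2 [2y] bond c/1=1/40: DF=(39581/40000 − 1/40·(0.967200))/(1+1/40) = 4709/5000 ≈ 0.941800
step 3 [3y] swap r/1=177/5641: DF=(1 − 177/5641·(0.967200+0.941800))/(1+177/5641) = 1823/2000 ≈ 0.911500
step 4 [4y] zero: DF = P = 8671/10000 ≈ 0.867100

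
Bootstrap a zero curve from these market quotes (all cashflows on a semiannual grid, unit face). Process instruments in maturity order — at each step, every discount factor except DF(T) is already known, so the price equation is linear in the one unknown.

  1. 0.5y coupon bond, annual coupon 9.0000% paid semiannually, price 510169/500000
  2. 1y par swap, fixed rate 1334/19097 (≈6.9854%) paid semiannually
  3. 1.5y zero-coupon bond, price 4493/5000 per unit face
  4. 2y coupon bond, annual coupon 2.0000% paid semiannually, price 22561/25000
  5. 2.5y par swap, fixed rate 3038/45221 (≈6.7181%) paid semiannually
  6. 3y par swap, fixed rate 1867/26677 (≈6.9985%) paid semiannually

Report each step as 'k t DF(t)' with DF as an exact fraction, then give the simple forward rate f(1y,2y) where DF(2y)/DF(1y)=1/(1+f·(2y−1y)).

1 1/2 2441/2500
2 1 9333/10000
3 3/2 4493/5000
4 2 8657/10000
5 5/2 8481/10000
6 3 8133/10000
f(1y,2y) = ((9333/10000)/(8657/10000) − 1)/(1) = 676/8657 ≈ 7.8087%

step 1 [0.5y] bond c/2=9/200: DF=(510169/500000 − 9/200·(0))/(1+9/200) = 2441/2500 ≈ 0.976400
step 2 [1y] swap r/2=667/19097: DF=(1 − 667/19097·(0.976400))/(1+667/19097) = 9333/10000 ≈ 0.933300
step 3 [1.5y] zero: DF = P = 4493/5000 ≈ 0.898600
step 4 [2y] bond c/2=1/100: DF=(22561/25000 − 1/100·(0.976400+0.933300+0.898600))/(1+1/100) = 8657/10000 ≈ 0.865700
step 5 [2.5y] swap r/2=1519/45221: DF=(1 − 1519/45221·(0.976400+0.933300+0.898600+0.865700))/(1+1519/45221) = 8481/10000 ≈ 0.848100
step 6 [3y] swap r/2=1867/53354: DF=(1 − 1867/53354·(0.976400+0.933300+0.898600+0.865700+0.848100))/(1+1867/53354) = 8133/10000 ≈ 0.813300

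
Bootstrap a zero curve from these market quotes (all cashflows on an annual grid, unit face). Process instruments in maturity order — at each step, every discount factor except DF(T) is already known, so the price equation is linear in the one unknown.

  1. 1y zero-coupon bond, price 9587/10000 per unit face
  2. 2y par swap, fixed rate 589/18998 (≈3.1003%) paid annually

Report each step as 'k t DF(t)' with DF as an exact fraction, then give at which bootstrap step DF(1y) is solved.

step 1 [1y] zero: DF = P = 9587/10000 ≈ 0.958700
step 2 [2y] swap r/1=589/18998: DF=(1 − 589/18998·(0.958700))/(1+589/18998) = 9411/10000 ≈ 0.941100

1 1 9587/10000
2 2 9411/10000
DF(1y) is solved at step 1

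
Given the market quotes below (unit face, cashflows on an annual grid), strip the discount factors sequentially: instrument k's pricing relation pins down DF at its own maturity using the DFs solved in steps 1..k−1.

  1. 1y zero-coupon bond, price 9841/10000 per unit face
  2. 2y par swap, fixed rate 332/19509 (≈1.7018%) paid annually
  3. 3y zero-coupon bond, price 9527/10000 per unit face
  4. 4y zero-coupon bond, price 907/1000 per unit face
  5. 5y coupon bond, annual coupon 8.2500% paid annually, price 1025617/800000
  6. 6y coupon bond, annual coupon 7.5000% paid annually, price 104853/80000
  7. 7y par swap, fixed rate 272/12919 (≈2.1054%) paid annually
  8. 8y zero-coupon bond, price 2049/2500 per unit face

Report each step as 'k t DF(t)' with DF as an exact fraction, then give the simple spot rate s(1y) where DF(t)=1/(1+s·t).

1 1 9841/10000
2 2 2417/2500
3 3 9527/10000
4 4 907/1000
5 5 8939/10000
6 6 891/1000
7 7 108/125
8 8 2049/2500
s(1y) = (1/(9841/10000) − 1)/(1) = 159/9841 ≈ 1.6157%

step 1 [1y] zero: DF = P = 9841/10000 ≈ 0.984100
step 2 [2y] swap r/1=332/19509: DF=(1 − 332/19509·(0.984100))/(1+332/19509) = 2417/2500 ≈ 0.966800
step 3 [3y] zero: DF = P = 9527/10000 ≈ 0.952700
step 4 [4y] zero: DF = P = 907/1000 ≈ 0.907000
step 5 [5y] bond c/1=33/400: DF=(1025617/800000 − 33/400·(0.984100+0.966800+0.952700+0.907000))/(1+33/400) = 8939/10000 ≈ 0.893900
step 6 [6y] bond c/1=3/40: DF=(104853/80000 − 3/40·(0.984100+0.966800+0.952700+0.907000+0.893900))/(1+3/40) = 891/1000 ≈ 0.891000
step 7 [7y] swap r/1=272/12919: DF=(1 − 272/12919·(0.984100+0.966800+0.952700+0.907000+0.893900+0.891000))/(1+272/12919) = 108/125 ≈ 0.864000
step 8 [8y] zero: DF = P = 2049/2500 ≈ 0.819600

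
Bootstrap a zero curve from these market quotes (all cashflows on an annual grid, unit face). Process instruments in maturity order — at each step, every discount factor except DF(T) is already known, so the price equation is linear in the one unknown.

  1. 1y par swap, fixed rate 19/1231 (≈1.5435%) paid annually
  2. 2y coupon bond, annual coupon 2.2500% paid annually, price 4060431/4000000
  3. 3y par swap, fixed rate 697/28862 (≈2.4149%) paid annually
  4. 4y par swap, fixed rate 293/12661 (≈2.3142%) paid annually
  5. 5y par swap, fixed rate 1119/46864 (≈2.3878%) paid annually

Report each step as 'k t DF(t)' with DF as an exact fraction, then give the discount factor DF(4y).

step 1 [1y] swap r/1=19/1231: DF=(1 − 19/1231·(0))/(1+19/1231) = 1231/1250 ≈ 0.984800
step 2 [2y] bond c/1=9/400: DF=(4060431/4000000 − 9/400·(0.984800))/(1+9/400) = 9711/10000 ≈ 0.971100
step 3 [3y] swap r/1=697/28862: DF=(1 − 697/28862·(0.984800+0.971100))/(1+697/28862) = 9303/10000 ≈ 0.930300
step 4 [4y] swap r/1=293/12661: DF=(1 − 293/12661·(0.984800+0.971100+0.930300))/(1+293/12661) = 9121/10000 ≈ 0.912100
step 5 [5y] swap r/1=1119/46864: DF=(1 − 1119/46864·(0.984800+0.971100+0.930300+0.912100))/(1+1119/46864) = 8881/10000 ≈ 0.888100

1 1 1231/1250
2 2 9711/10000
3 3 9303/10000
4 4 9121/10000
5 5 8881/10000
DF(4y) = 9121/10000 ≈ 0.912100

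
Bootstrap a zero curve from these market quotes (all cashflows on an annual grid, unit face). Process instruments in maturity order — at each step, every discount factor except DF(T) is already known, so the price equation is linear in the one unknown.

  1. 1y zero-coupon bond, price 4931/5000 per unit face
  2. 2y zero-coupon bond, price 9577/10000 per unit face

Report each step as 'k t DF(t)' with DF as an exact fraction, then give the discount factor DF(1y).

step 1 [1y] zero: DF = P = 4931/5000 ≈ 0.986200
step 2 [2y] zero: DF = P = 9577/10000 ≈ 0.957700

1 1 4931/5000
2 2 9577/10000
DF(1y) = 4931/5000 ≈ 0.986200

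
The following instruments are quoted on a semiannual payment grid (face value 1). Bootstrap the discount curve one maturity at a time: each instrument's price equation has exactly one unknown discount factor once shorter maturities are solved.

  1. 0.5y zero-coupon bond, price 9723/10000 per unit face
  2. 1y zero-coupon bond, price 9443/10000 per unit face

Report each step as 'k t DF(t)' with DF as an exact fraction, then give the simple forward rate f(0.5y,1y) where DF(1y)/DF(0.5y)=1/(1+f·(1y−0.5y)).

1 1/2 9723/10000
2 1 9443/10000
f(0.5y,1y) = ((9723/10000)/(9443/10000) − 1)/(1/2) = 80/1349 ≈ 5.9303%

step 1 [0.5y] zero: DF = P = 9723/10000 ≈ 0.972300
step 2 [1y] zero: DF = P = 9443/10000 ≈ 0.944300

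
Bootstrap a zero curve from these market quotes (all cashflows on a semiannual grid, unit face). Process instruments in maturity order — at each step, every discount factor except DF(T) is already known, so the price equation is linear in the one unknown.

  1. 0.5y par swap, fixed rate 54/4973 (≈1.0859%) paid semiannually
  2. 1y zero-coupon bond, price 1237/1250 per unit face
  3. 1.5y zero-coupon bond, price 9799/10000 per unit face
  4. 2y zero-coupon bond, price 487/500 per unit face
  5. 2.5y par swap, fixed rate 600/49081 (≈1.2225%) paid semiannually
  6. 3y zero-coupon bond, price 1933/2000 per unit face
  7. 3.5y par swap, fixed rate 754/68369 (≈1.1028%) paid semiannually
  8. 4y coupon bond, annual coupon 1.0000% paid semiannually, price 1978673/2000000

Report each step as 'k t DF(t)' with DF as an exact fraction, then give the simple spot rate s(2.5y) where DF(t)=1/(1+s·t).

step 1 [0.5y] swap r/2=27/4973: DF=(1 − 27/4973·(0))/(1+27/4973) = 4973/5000 ≈ 0.994600
step 2 [1y] zero: DF = P = 1237/1250 ≈ 0.989600
step 3 [1.5y] zero: DF = P = 9799/10000 ≈ 0.979900
step 4 [2y] zero: DF = P = 487/500 ≈ 0.974000
step 5 [2.5y] swap r/2=300/49081: DF=(1 − 300/49081·(0.994600+0.989600+0.979900+0.974000))/(1+300/49081) = 97/100 ≈ 0.970000
step 6 [3y] zero: DF = P = 1933/2000 ≈ 0.966500
step 7 [3.5y] swap r/2=377/68369: DF=(1 − 377/68369·(0.994600+0.989600+0.979900+0.974000+0.970000+0.966500))/(1+377/68369) = 9623/10000 ≈ 0.962300
step 8 [4y] bond c/2=1/200: DF=(1978673/2000000 − 1/200·(0.994600+0.989600+0.979900+0.974000+0.970000+0.966500+0.962300))/(1+1/200) = 594/625 ≈ 0.950400

1 1/2 4973/5000
2 1 1237/1250
3 3/2 9799/10000
4 2 487/500
5 5/2 97/100
6 3 1933/2000
7 7/2 9623/10000
8 4 594/625
s(2.5y) = (1/(97/100) − 1)/(5/2) = 6/485 ≈ 1.2371%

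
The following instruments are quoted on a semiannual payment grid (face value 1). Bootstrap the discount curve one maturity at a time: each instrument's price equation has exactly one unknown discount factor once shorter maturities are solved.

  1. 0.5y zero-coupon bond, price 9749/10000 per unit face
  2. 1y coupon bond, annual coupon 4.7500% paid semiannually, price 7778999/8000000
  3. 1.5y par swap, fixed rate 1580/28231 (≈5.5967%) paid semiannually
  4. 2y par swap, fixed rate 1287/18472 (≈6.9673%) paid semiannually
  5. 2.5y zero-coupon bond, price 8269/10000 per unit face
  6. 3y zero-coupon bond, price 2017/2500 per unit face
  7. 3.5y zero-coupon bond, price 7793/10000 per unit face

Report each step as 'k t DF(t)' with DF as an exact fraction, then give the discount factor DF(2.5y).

step 1 [0.5y] zero: DF = P = 9749/10000 ≈ 0.974900
step 2 [1y] bond c/2=19/800: DF=(7778999/8000000 − 19/800·(0.974900))/(1+19/800) = 1159/1250 ≈ 0.927200
step 3 [1.5y] swap r/2=790/28231: DF=(1 − 790/28231·(0.974900+0.927200))/(1+790/28231) = 921/1000 ≈ 0.921000
step 4 [2y] swap r/2=1287/36944: DF=(1 − 1287/36944·(0.974900+0.927200+0.921000))/(1+1287/36944) = 8713/10000 ≈ 0.871300
step 5 [2.5y] zero: DF = P = 8269/10000 ≈ 0.826900
step 6 [3y] zero: DF = P = 2017/2500 ≈ 0.806800
step 7 [3.5y] zero: DF = P = 7793/10000 ≈ 0.779300

1 1/2 9749/10000
2 1 1159/1250
3 3/2 921/1000
4 2 8713/10000
5 5/2 8269/10000
6 3 2017/2500
7 7/2 7793/10000
DF(2.5y) = 8269/10000 ≈ 0.826900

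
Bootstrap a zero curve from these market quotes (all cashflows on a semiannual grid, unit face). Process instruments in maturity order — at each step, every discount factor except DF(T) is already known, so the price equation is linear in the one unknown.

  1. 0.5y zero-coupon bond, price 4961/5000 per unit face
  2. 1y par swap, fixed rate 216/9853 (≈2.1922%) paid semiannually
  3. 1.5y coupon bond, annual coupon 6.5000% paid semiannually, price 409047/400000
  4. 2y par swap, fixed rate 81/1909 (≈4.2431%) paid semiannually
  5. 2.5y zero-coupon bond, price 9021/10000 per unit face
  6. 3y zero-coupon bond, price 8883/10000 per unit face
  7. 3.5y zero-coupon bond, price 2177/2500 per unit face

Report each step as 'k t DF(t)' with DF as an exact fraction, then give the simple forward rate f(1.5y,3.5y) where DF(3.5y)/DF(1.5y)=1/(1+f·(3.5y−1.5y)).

step 1 [0.5y] zero: DF = P = 4961/5000 ≈ 0.992200
step 2 [1y] swap r/2=108/9853: DF=(1 − 108/9853·(0.992200))/(1+108/9853) = 1223/1250 ≈ 0.978400
step 3 [1.5y] bond c/2=13/400: DF=(409047/400000 − 13/400·(0.992200+0.978400))/(1+13/400) = 2321/2500 ≈ 0.928400
step 4 [2y] swap r/2=81/3818: DF=(1 − 81/3818·(0.992200+0.978400+0.928400))/(1+81/3818) = 919/1000 ≈ 0.919000
step 5 [2.5y] zero: DF = P = 9021/10000 ≈ 0.902100
step 6 [3y] zero: DF = P = 8883/10000 ≈ 0.888300
step 7 [3.5y] zero: DF = P = 2177/2500 ≈ 0.870800

1 1/2 4961/5000
2 1 1223/1250
3 3/2 2321/2500
4 2 919/1000
5 5/2 9021/10000
6 3 8883/10000
7 7/2 2177/2500
f(1.5y,3.5y) = ((2321/2500)/(2177/2500) − 1)/(2) = 72/2177 ≈ 3.3073%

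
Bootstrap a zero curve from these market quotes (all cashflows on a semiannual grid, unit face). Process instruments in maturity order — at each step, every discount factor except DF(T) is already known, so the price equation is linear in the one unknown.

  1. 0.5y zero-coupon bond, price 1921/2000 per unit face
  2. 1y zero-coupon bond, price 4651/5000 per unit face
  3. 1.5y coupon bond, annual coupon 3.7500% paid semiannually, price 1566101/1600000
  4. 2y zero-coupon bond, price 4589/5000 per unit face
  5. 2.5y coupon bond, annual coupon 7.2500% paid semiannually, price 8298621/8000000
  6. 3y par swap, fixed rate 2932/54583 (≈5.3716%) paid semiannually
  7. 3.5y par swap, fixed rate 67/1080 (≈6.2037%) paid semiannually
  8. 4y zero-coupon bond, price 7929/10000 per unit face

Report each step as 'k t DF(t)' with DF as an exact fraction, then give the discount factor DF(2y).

step 1 [0.5y] zero: DF = P = 1921/2000 ≈ 0.960500
step 2 [1y] zero: DF = P = 4651/5000 ≈ 0.930200
step 3 [1.5y] bond c/2=3/160: DF=(1566101/1600000 − 3/160·(0.960500+0.930200))/(1+3/160) = 463/500 ≈ 0.926000
step 4 [2y] zero: DF = P = 4589/5000 ≈ 0.917800
step 5 [2.5y] bond c/2=29/800: DF=(8298621/8000000 − 29/800·(0.960500+0.930200+0.926000+0.917800))/(1+29/800) = 544/625 ≈ 0.870400
step 6 [3y] swap r/2=1466/54583: DF=(1 − 1466/54583·(0.960500+0.930200+0.926000+0.917800+0.870400))/(1+1466/54583) = 4267/5000 ≈ 0.853400
step 7 [3.5y] swap r/2=67/2160: DF=(1 − 67/2160·(0.960500+0.930200+0.926000+0.917800+0.870400+0.853400))/(1+67/2160) = 8057/10000 ≈ 0.805700
step 8 [4y] zero: DF = P = 7929/10000 ≈ 0.792900

1 1/2 1921/2000
2 1 4651/5000
3 3/2 463/500
4 2 4589/5000
5 5/2 544/625
6 3 4267/5000
7 7/2 8057/10000
8 4 7929/10000
DF(2y) = 4589/5000 ≈ 0.917800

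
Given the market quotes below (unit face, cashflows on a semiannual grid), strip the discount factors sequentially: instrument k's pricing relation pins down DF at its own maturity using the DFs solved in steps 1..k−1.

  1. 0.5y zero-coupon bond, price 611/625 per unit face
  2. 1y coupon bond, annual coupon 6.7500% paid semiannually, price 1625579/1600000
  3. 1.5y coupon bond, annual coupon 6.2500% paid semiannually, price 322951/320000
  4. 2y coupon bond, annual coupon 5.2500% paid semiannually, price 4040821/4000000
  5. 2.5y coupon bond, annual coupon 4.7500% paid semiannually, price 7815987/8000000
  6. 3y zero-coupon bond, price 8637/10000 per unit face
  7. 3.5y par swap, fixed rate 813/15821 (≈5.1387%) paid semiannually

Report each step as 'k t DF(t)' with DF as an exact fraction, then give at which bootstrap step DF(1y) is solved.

1 1/2 611/625
2 1 9509/10000
3 3/2 4601/5000
4 2 1823/2000
5 5/2 8671/10000
6 3 8637/10000
7 7/2 4187/5000
DF(1y) is solved at step 2

step 1 [0.5y] zero: DF = P = 611/625 ≈ 0.977600
step 2 [1y] bond c/2=27/800: DF=(1625579/1600000 − 27/800·(0.977600))/(1+27/800) = 9509/10000 ≈ 0.950900
step 3 [1.5y] bond c/2=1/32: DF=(322951/320000 − 1/32·(0.977600+0.950900))/(1+1/32) = 4601/5000 ≈ 0.920200
step 4 [2y] bond c/2=21/800: DF=(4040821/4000000 − 21/800·(0.977600+0.950900+0.920200))/(1+21/800) = 1823/2000 ≈ 0.911500
step 5 [2.5y] bond c/2=19/800: DF=(7815987/8000000 − 19/800·(0.977600+0.950900+0.920200+0.911500))/(1+19/800) = 8671/10000 ≈ 0.867100
step 6 [3y] zero: DF = P = 8637/10000 ≈ 0.863700
step 7 [3.5y] swap r/2=813/31642: DF=(1 − 813/31642·(0.977600+0.950900+0.920200+0.911500+0.867100+0.863700))/(1+813/31642) = 4187/5000 ≈ 0.837400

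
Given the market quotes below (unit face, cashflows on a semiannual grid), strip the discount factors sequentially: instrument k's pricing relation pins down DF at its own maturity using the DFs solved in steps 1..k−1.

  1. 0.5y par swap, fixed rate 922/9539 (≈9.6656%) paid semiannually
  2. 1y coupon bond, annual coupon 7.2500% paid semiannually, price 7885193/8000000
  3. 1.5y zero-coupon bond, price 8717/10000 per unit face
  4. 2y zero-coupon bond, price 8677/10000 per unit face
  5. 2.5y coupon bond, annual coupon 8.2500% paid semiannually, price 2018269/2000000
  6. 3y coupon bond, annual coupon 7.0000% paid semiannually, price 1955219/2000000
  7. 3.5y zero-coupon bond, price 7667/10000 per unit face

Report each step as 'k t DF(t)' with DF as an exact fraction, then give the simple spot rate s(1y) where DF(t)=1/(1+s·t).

step 1 [0.5y] swap r/2=461/9539: DF=(1 − 461/9539·(0))/(1+461/9539) = 9539/10000 ≈ 0.953900
step 2 [1y] bond c/2=29/800: DF=(7885193/8000000 − 29/800·(0.953900))/(1+29/800) = 4589/5000 ≈ 0.917800
step 3 [1.5y] zero: DF = P = 8717/10000 ≈ 0.871700
step 4 [2y] zero: DF = P = 8677/10000 ≈ 0.867700
step 5 [2.5y] bond c/2=33/800: DF=(2018269/2000000 − 33/800·(0.953900+0.917800+0.871700+0.867700))/(1+33/800) = 8261/10000 ≈ 0.826100
step 6 [3y] bond c/2=7/200: DF=(1955219/2000000 − 7/200·(0.953900+0.917800+0.871700+0.867700+0.826100))/(1+7/200) = 1589/2000 ≈ 0.794500
step 7 [3.5y] zero: DF = P = 7667/10000 ≈ 0.766700

1 1/2 9539/10000
2 1 4589/5000
3 3/2 8717/10000
4 2 8677/10000
5 5/2 8261/10000
6 3 1589/2000
7 7/2 7667/10000
s(1y) = (1/(4589/5000) − 1)/(1) = 411/4589 ≈ 8.9562%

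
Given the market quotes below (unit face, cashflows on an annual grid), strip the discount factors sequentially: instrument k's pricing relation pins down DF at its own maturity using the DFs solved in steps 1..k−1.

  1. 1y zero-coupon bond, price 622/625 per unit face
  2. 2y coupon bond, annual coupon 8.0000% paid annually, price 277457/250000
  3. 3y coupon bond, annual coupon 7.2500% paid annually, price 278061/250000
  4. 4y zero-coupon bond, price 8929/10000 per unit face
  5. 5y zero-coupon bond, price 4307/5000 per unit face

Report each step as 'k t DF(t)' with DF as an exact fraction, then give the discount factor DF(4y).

step 1 [1y] zero: DF = P = 622/625 ≈ 0.995200
step 2 [2y] bond c/1=2/25: DF=(277457/250000 − 2/25·(0.995200))/(1+2/25) = 9539/10000 ≈ 0.953900
step 3 [3y] bond c/1=29/400: DF=(278061/250000 − 29/400·(0.995200+0.953900))/(1+29/400) = 9053/10000 ≈ 0.905300
step 4 [4y] zero: DF = P = 8929/10000 ≈ 0.892900
step 5 [5y] zero: DF = P = 4307/5000 ≈ 0.861400

1 1 622/625
2 2 9539/10000
3 3 9053/10000
4 4 8929/10000
5 5 4307/5000
DF(4y) = 8929/10000 ≈ 0.892900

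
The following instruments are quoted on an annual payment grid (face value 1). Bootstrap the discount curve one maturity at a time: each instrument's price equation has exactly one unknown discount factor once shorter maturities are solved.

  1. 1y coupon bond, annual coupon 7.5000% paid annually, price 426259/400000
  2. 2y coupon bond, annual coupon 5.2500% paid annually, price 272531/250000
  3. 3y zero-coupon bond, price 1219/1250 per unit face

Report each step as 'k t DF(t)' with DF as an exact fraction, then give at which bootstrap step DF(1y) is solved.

step 1 [1y] bond c/1=3/40: DF=(426259/400000 − 3/40·(0))/(1+3/40) = 9913/10000 ≈ 0.991300
step 2 [2y] bond c/1=21/400: DF=(272531/250000 − 21/400·(0.991300))/(1+21/400) = 9863/10000 ≈ 0.986300
step 3 [3y] zero: DF = P = 1219/1250 ≈ 0.975200

1 1 9913/10000
2 2 9863/10000
3 3 1219/1250
DF(1y) is solved at step 1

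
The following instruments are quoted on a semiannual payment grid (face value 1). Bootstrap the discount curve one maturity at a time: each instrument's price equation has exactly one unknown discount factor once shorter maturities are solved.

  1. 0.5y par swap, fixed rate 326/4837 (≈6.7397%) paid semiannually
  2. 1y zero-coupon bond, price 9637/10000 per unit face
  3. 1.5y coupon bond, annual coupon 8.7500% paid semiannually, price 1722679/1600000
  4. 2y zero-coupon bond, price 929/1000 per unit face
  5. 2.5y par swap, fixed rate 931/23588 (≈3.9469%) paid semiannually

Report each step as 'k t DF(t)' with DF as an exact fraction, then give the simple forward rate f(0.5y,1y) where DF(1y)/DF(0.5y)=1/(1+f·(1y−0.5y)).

step 1 [0.5y] swap r/2=163/4837: DF=(1 − 163/4837·(0))/(1+163/4837) = 4837/5000 ≈ 0.967400
step 2 [1y] zero: DF = P = 9637/10000 ≈ 0.963700
step 3 [1.5y] bond c/2=7/160: DF=(1722679/1600000 − 7/160·(0.967400+0.963700))/(1+7/160) = 4753/5000 ≈ 0.950600
step 4 [2y] zero: DF = P = 929/1000 ≈ 0.929000
step 5 [2.5y] swap r/2=931/47176: DF=(1 − 931/47176·(0.967400+0.963700+0.950600+0.929000))/(1+931/47176) = 9069/10000 ≈ 0.906900

1 1/2 4837/5000
2 1 9637/10000
3 3/2 4753/5000
4 2 929/1000
5 5/2 9069/10000
f(0.5y,1y) = ((4837/5000)/(9637/10000) − 1)/(1/2) = 74/9637 ≈ 0.7679%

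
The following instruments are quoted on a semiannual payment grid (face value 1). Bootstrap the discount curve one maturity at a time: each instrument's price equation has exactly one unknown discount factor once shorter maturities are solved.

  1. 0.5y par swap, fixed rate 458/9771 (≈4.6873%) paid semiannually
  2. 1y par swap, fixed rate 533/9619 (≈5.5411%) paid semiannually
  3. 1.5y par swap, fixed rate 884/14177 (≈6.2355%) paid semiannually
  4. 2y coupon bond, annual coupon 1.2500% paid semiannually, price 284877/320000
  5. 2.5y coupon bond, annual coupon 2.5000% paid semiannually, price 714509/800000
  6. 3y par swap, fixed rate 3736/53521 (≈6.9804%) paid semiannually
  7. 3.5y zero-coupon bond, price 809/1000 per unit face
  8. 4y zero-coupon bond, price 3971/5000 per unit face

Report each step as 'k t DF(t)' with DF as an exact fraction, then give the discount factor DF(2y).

step 1 [0.5y] swap r/2=229/9771: DF=(1 − 229/9771·(0))/(1+229/9771) = 9771/10000 ≈ 0.977100
step 2 [1y] swap r/2=533/19238: DF=(1 − 533/19238·(0.977100))/(1+533/19238) = 9467/10000 ≈ 0.946700
step 3 [1.5y] swap r/2=442/14177: DF=(1 − 442/14177·(0.977100+0.946700))/(1+442/14177) = 2279/2500 ≈ 0.911600
step 4 [2y] bond c/2=1/160: DF=(284877/320000 − 1/160·(0.977100+0.946700+0.911600))/(1+1/160) = 8671/10000 ≈ 0.867100
step 5 [2.5y] bond c/2=1/80: DF=(714509/800000 − 1/80·(0.977100+0.946700+0.911600+0.867100))/(1+1/80) = 2091/2500 ≈ 0.836400
step 6 [3y] swap r/2=1868/53521: DF=(1 − 1868/53521·(0.977100+0.946700+0.911600+0.867100+0.836400))/(1+1868/53521) = 2033/2500 ≈ 0.813200
step 7 [3.5y] zero: DF = P = 809/1000 ≈ 0.809000
step 8 [4y] zero: DF = P = 3971/5000 ≈ 0.794200

1 1/2 9771/10000
2 1 9467/10000
3 3/2 2279/2500
4 2 8671/10000
5 5/2 2091/2500
6 3 2033/2500
7 7/2 809/1000
8 4 3971/5000
DF(2y) = 8671/10000 ≈ 0.867100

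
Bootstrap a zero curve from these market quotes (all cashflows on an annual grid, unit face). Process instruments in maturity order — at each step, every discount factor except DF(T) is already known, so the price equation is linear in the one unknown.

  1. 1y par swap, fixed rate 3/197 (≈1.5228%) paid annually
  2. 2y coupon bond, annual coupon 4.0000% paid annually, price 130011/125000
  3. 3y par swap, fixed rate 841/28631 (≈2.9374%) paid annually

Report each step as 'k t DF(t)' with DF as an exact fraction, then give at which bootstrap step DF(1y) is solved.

1 1 197/200
2 2 4811/5000
3 3 9159/10000
DF(1y) is solved at step 1

step 1 [1y] swap r/1=3/197: DF=(1 − 3/197·(0))/(1+3/197) = 197/200 ≈ 0.985000
step 2 [2y] bond c/1=1/25: DF=(130011/125000 − 1/25·(0.985000))/(1+1/25) = 4811/5000 ≈ 0.962200
step 3 [3y] swap r/1=841/28631: DF=(1 − 841/28631·(0.985000+0.962200))/(1+841/28631) = 9159/10000 ≈ 0.915900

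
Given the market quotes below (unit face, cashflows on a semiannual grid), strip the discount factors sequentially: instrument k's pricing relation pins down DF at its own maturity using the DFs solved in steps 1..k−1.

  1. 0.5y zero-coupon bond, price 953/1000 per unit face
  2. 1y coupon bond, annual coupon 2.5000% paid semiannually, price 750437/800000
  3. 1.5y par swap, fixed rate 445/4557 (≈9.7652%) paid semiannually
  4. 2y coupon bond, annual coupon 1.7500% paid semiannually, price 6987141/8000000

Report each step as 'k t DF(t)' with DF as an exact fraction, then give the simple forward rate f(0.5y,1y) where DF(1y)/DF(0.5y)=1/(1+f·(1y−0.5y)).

step 1 [0.5y] zero: DF = P = 953/1000 ≈ 0.953000
step 2 [1y] bond c/2=1/80: DF=(750437/800000 − 1/80·(0.953000))/(1+1/80) = 9147/10000 ≈ 0.914700
step 3 [1.5y] swap r/2=445/9114: DF=(1 − 445/9114·(0.953000+0.914700))/(1+445/9114) = 1733/2000 ≈ 0.866500
step 4 [2y] bond c/2=7/800: DF=(6987141/8000000 − 7/800·(0.953000+0.914700+0.866500))/(1+7/800) = 8421/10000 ≈ 0.842100

1 1/2 953/1000
2 1 9147/10000
3 3/2 1733/2000
4 2 8421/10000
f(0.5y,1y) = ((953/1000)/(9147/10000) − 1)/(1/2) = 766/9147 ≈ 8.3743%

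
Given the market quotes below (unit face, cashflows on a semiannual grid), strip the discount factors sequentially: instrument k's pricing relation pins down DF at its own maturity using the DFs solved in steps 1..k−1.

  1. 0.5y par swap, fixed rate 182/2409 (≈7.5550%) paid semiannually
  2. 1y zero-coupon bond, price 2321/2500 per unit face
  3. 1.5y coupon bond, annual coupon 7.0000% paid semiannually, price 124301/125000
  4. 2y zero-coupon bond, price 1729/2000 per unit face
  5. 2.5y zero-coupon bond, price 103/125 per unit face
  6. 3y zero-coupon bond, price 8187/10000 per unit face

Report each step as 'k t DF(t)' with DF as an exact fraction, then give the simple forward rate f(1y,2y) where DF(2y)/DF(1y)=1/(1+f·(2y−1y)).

1 1/2 2409/2500
2 1 2321/2500
3 3/2 1121/1250
4 2 1729/2000
5 5/2 103/125
6 3 8187/10000
f(1y,2y) = ((2321/2500)/(1729/2000) − 1)/(1) = 639/8645 ≈ 7.3916%

step 1 [0.5y] swap r/2=91/2409: DF=(1 − 91/2409·(0))/(1+91/2409) = 2409/2500 ≈ 0.963600
step 2 [1y] zero: DF = P = 2321/2500 ≈ 0.928400
step 3 [1.5y] bond c/2=7/200: DF=(124301/125000 − 7/200·(0.963600+0.928400))/(1+7/200) = 1121/1250 ≈ 0.896800
step 4 [2y] zero: DF = P = 1729/2000 ≈ 0.864500
step 5 [2.5y] zero: DF = P = 103/125 ≈ 0.824000
step 6 [3y] zero: DF = P = 8187/10000 ≈ 0.818700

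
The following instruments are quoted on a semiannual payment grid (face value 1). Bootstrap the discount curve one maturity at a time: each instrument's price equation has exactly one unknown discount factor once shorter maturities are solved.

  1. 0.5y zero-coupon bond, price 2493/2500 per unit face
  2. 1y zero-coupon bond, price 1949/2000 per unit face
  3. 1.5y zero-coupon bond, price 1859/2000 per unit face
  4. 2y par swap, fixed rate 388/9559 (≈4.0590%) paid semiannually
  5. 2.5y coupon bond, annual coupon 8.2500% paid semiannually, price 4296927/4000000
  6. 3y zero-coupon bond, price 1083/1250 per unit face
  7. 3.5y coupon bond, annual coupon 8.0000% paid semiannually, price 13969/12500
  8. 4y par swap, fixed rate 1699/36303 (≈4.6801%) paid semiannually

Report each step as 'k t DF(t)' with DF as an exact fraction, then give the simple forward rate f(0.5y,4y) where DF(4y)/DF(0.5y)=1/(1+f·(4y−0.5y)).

1 1/2 2493/2500
2 1 1949/2000
3 3/2 1859/2000
4 2 1153/1250
5 5/2 4401/5000
6 3 1083/1250
7 7/2 8603/10000
8 4 8301/10000
f(0.5y,4y) = ((2493/2500)/(8301/10000) − 1)/(7/2) = 1114/19369 ≈ 5.7515%

step 1 [0.5y] zero: DF = P = 2493/2500 ≈ 0.997200
step 2 [1y] zero: DF = P = 1949/2000 ≈ 0.974500
step 3 [1.5y] zero: DF = P = 1859/2000 ≈ 0.929500
step 4 [2y] swap r/2=194/9559: DF=(1 − 194/9559·(0.997200+0.974500+0.929500))/(1+194/9559) = 1153/1250 ≈ 0.922400
step 5 [2.5y] bond c/2=33/800: DF=(4296927/4000000 − 33/800·(0.997200+0.974500+0.929500+0.922400))/(1+33/800) = 4401/5000 ≈ 0.880200
step 6 [3y] zero: DF = P = 1083/1250 ≈ 0.866400
step 7 [3.5y] bond c/2=1/25: DF=(13969/12500 − 1/25·(0.997200+0.974500+0.929500+0.922400+0.880200+0.866400))/(1+1/25) = 8603/10000 ≈ 0.860300
step 8 [4y] swap r/2=1699/72606: DF=(1 − 1699/72606·(0.997200+0.974500+0.929500+0.922400+0.880200+0.866400+0.860300))/(1+1699/72606) = 8301/10000 ≈ 0.830100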